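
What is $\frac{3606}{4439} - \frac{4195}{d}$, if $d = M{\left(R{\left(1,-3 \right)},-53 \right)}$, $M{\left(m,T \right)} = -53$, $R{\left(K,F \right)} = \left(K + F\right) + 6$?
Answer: $\frac{18812723}{235267} \approx 79.963$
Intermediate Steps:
$R{\left(K,F \right)} = 6 + F + K$ ($R{\left(K,F \right)} = \left(F + K\right) + 6 = 6 + F + K$)
$d = -53$
$\frac{3606}{4439} - \frac{4195}{d} = \frac{3606}{4439} - \frac{4195}{-53} = 3606 \cdot \frac{1}{4439} - - \frac{4195}{53} = \frac{3606}{4439} + \frac{4195}{53} = \frac{18812723}{235267}$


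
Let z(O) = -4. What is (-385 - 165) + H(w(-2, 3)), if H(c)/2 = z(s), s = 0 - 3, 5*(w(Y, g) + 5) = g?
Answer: -558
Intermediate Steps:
w(Y, g) = -5 + g/5
s = -3
H(c) = -8 (H(c) = 2*(-4) = -8)
(-385 - 165) + H(w(-2, 3)) = (-385 - 165) - 8 = -550 - 8 = -558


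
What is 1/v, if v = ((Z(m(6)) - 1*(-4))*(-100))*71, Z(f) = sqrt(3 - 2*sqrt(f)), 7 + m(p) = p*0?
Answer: -1/(28400 + 7100*sqrt(3 - 2*I*sqrt(7))) ≈ -2.2068e-5 - 4.4686e-6*I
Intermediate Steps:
m(p) = -7 (m(p) = -7 + p*0 = -7 + 0 = -7)
v = -28400 - 7100*sqrt(3 - 2*I*sqrt(7)) (v = ((sqrt(3 - 2*I*sqrt(7)) - 1*(-4))*(-100))*71 = ((sqrt(3 - 2*I*sqrt(7)) + 4)*(-100))*71 = ((4 + sqrt(3 - 2*I*sqrt(7)))*(-100))*71 = (-400 - 100*sqrt(3 - 2*I*sqrt(7)))*71 = -28400 - 7100*sqrt(3 - 2*I*sqrt(7)) ≈ -43531.0 + 8814.8*I)
1/v = 1/(-28400 - 7100*sqrt(3 - 2*I*sqrt(7)))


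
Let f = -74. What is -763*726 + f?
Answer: -554012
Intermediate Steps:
-763*726 + f = -763*726 - 74 = -553938 - 74 = -554012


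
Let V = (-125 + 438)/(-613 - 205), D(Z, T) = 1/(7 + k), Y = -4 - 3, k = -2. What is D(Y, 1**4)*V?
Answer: -313/4090 ≈ -0.076528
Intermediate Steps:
Y = -7
D(Z, T) = 1/5 (D(Z, T) = 1/(7 - 2) = 1/5)
V = -313/818 (V = 313/(-818) = 313*(-1/818) = -313/818 ≈ -0.38264)
D(Y, 1**4)*V = (1/5)*(-313/818) = -313/4090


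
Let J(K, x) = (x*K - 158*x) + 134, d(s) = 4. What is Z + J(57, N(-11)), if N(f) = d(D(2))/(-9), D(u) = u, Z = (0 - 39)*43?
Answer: -13483/9 ≈ -1498.1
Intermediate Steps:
Z = -1677 (Z = -39*43 = -1677)
N(f) = -4/9 (N(f) = 4/(-9) = 4*(-⅑) = -4/9)
J(K, x) = 134 - 158*x + K*x (J(K, x) = (K*x - 158*x) + 134 = (-158*x + K*x) + 134 = 134 - 158*x + K*x)
Z + J(57, N(-11)) = -1677 + (134 - 158*(-4/9) + 57*(-4/9)) = -1677 + (134 + 632/9 - 76/3) = -1677 + 1610/9 = -13483/9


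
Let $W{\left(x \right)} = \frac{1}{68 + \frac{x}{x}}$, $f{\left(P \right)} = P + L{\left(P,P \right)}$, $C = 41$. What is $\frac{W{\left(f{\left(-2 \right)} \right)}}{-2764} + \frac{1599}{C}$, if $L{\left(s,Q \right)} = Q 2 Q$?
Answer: $\frac{7437923}{190716} \approx 39.0$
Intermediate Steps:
$L{\left(s,Q \right)} = 2 Q^{2}$ ($L{\left(s,Q \right)} = 2 Q Q = 2 Q^{2}$)
$f{\left(P \right)} = P + 2 P^{2}$
$W{\left(x \right)} = \frac{1}{69}$ ($W{\left(x \right)} = \frac{1}{68 + 1} = \frac{1}{69}$)
$\frac{W{\left(f{\left(-2 \right)} \right)}}{-2764} + \frac{1599}{C} = \frac{1}{69 \left(-2764\right)} + \frac{1599}{41} = \frac{1}{69} \left(- \frac{1}{2764}\right) + 1599 \cdot \frac{1}{41} = - \frac{1}{190716} + 39 = \frac{7437923}{190716}$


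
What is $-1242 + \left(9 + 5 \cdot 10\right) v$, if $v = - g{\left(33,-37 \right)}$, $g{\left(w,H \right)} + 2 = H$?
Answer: $1059$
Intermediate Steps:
$g{\left(w,H \right)} = -2 + H$
$v = 39$ ($v = - (-2 - 37) = \left(-1\right) \left(-39\right) = 39$)
$-1242 + \left(9 + 5 \cdot 10\right) v = -1242 + \left(9 + 5 \cdot 10\right) 39 = -1242 + \left(9 + 50\right) 39 = -1242 + 59 \cdot 39 = -1242 + 2301 = 1059$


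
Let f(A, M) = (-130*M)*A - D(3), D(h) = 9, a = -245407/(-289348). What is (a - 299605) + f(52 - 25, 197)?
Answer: -286767927825/289348 ≈ -9.9108e+5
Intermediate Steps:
a = 245407/289348 (a = -245407*(-1/289348) = 245407/289348 ≈ 0.84814)
f(A, M) = -9 - 130*A*M (f(A, M) = (-130*M)*A - 1*9 = -130*A*M - 9 = -9 - 130*A*M)
(a - 299605) + f(52 - 25, 197) = (245407/289348 - 299605) + (-9 - 130*(52 - 25)*197) = -86689862133/289348 + (-9 - 130*27*197) = -86689862133/289348 + (-9 - 691470) = -86689862133/289348 - 691479 = -286767927825/289348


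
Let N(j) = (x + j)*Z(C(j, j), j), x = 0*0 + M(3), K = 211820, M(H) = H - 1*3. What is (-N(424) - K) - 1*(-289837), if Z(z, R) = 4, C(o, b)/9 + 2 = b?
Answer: 76321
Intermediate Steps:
C(o, b) = -18 + 9*b
M(H) = -3 + H (M(H) = H - 3 = -3 + H)
x = 0 (x = 0*0 + (-3 + 3) = 0 + 0 = 0)
N(j) = 4*j (N(j) = (0 + j)*4 = j*4 = 4*j)
(-N(424) - K) - 1*(-289837) = (-4*424 - 1*211820) - 1*(-289837) = (-1*1696 - 211820) + 289837 = (-1696 - 211820) + 289837 = -213516 + 289837 = 76321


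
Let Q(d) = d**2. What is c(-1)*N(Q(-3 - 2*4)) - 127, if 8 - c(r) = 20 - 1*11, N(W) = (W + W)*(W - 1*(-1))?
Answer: -29651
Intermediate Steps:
N(W) = 2*W*(1 + W) (N(W) = (2*W)*(W + 1) = (2*W)*(1 + W) = 2*W*(1 + W))
c(r) = -1 (c(r) = 8 - (20 - 1*11) = 8 - (20 - 11) = 8 - 1*9 = 8 - 9 = -1)
c(-1)*N(Q(-3 - 2*4)) - 127 = -2*(-3 - 2*4)**2*(1 + (-3 - 2*4)**2) - 127 = -2*(-3 - 8)**2*(1 + (-3 - 8)**2) - 127 = -2*(-11)**2*(1 + (-11)**2) - 127 = -2*121*(1 + 121) - 127 = -2*121*122 - 127 = -1*29524 - 127 = -29524 - 127 = -29651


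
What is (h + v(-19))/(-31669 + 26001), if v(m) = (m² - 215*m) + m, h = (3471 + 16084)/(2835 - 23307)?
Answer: -90609989/116035296 ≈ -0.78088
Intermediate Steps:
h = -19555/20472 (h = 19555/(-20472) = 19555*(-1/20472) = -19555/20472 ≈ -0.95521)
v(m) = m² - 214*m
(h + v(-19))/(-31669 + 26001) = (-19555/20472 - 19*(-214 - 19))/(-31669 + 26001) = (-19555/20472 - 19*(-233))/(-5668) = (-19555/20472 + 4427)*(-1/5668) = (90609989/20472)*(-1/5668) = -90609989/116035296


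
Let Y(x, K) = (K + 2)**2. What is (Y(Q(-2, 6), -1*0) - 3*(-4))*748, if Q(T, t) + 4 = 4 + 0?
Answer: 11968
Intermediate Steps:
Q(T, t) = 0 (Q(T, t) = -4 + (4 + 0) = -4 + 4 = 0)
Y(x, K) = (2 + K)**2
(Y(Q(-2, 6), -1*0) - 3*(-4))*748 = ((2 - 1*0)**2 - 3*(-4))*748 = ((2 + 0)**2 + 12)*748 = (2**2 + 12)*748 = (4 + 12)*748 = 16*748 = 11968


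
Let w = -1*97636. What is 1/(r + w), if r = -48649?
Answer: -1/146285 ≈ -6.8360e-6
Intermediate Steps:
w = -97636
1/(r + w) = 1/(-48649 - 97636) = 1/(-146285) = -1/146285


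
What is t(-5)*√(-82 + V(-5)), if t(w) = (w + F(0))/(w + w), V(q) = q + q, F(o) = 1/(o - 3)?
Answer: 16*I*√23/15 ≈ 5.1156*I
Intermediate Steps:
F(o) = 1/(-3 + o)
V(q) = 2*q
t(w) = (-⅓ + w)/(2*w) (t(w) = (w + 1/(-3 + 0))/(w + w) = (w + 1/(-3))/((2*w)) = (w - ⅓)*(1/(2*w)) = (-⅓ + w)*(1/(2*w)) = (-⅓ + w)/(2*w))
t(-5)*√(-82 + V(-5)) = ((⅙)*(-1 + 3*(-5))/(-5))*√(-82 + 2*(-5)) = ((⅙)*(-⅕)*(-1 - 15))*√(-82 - 10) = ((⅙)*(-⅕)*(-16))*√(-92) = 8*(2*I*√23)/15 = 16*I*√23/15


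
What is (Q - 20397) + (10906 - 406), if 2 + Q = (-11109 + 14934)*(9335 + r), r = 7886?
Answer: 65860426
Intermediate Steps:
Q = 65870323 (Q = -2 + (-11109 + 14934)*(9335 + 7886) = -2 + 3825*17221 = -2 + 65870325 = 65870323)
(Q - 20397) + (10906 - 406) = (65870323 - 20397) + (10906 - 406) = 65849926 + 10500 = 65860426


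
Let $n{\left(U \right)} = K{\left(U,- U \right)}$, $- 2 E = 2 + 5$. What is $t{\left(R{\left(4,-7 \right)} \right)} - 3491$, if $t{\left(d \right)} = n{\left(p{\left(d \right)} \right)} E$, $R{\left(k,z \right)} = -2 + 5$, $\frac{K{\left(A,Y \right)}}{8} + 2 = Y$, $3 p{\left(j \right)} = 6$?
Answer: $-3379$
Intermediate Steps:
$p{\left(j \right)} = 2$ ($p{\left(j \right)} = \frac{1}{3} \cdot 6 = 2$)
$E = - \frac{7}{2}$ ($E = - \frac{2 + 5}{2} = \left(- \frac{1}{2}\right) 7 = - \frac{7}{2} \approx -3.5$)
$K{\left(A,Y \right)} = -16 + 8 Y$
$n{\left(U \right)} = -16 - 8 U$ ($n{\left(U \right)} = -16 + 8 \left(- U\right) = -16 - 8 U$)
$R{\left(k,z \right)} = 3$
$t{\left(d \right)} = 112$ ($t{\left(d \right)} = \left(-16 - 16\right) \left(- \frac{7}{2}\right) = \left(-32\right) \left(- \frac{7}{2}\right) = 112$)
$t{\left(R{\left(4,-7 \right)} \right)} - 3491 = 112 - 3491 = -3379$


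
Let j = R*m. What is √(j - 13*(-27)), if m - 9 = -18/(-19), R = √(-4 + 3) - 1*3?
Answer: 3*√(12882 + 399*I)/19 ≈ 17.923 + 0.2775*I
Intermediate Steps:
R = -3 + I (R = √(-1) - 3 = I - 3 = -3 + I ≈ -3.0 + 1.0*I)
m = 189/19 (m = 9 - 18/(-19) = 9 - 18*(-1/19) = 9 + 18/19 = 189/19 ≈ 9.9474)
j = -567/19 + 189*I/19 (j = (-3 + I)*(189/19) = -567/19 + 189*I/19 ≈ -29.842 + 9.9474*I)
√(j - 13*(-27)) = √((-567/19 + 189*I/19) - 13*(-27)) = √((-567/19 + 189*I/19) + 351) = √(6102/19 + 189*I/19)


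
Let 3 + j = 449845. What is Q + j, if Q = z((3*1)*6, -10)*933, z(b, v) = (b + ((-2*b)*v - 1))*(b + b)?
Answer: 13112518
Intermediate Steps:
z(b, v) = 2*b*(-1 + b - 2*b*v) (z(b, v) = (b + (-2*b*v - 1))*(2*b) = (b + (-1 - 2*b*v))*(2*b) = (-1 + b - 2*b*v)*(2*b) = 2*b*(-1 + b - 2*b*v))
j = 449842 (j = -3 + 449845 = 449842)
Q = 12662676 (Q = (2*((3*1)*6)*(-1 + (3*1)*6 - 2*(3*1)*6*(-10)))*933 = (2*(3*6)*(-1 + 3*6 - 2*3*6*(-10)))*933 = (2*18*(-1 + 18 - 2*18*(-10)))*933 = (2*18*(-1 + 18 + 360))*933 = (2*18*377)*933 = 13572*933 = 12662676)
Q + j = 12662676 + 449842 = 13112518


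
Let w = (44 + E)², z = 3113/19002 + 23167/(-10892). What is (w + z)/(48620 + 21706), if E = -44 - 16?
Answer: 26288976083/7277678514792 ≈ 0.0036123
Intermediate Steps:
E = -60
z = -203156269/103484892 (z = 3113*(1/19002) + 23167*(-1/10892) = 3113/19002 - 23167/10892 = -203156269/103484892 ≈ -1.9631)
w = 256 (w = (44 - 60)² = (-16)² = 256)
(w + z)/(48620 + 21706) = (256 - 203156269/103484892)/(48620 + 21706) = (26288976083/103484892)/70326 = (26288976083/103484892)*(1/70326) = 26288976083/7277678514792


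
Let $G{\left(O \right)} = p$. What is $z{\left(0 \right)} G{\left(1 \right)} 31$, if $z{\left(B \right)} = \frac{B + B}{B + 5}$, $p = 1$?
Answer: $0$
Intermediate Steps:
$G{\left(O \right)} = 1$
$z{\left(B \right)} = \frac{2 B}{5 + B}$
$z{\left(0 \right)} G{\left(1 \right)} 31 = 2 \cdot 0 \frac{1}{5 + 0} \cdot 1 \cdot 31 = 2 \cdot 0 \cdot \frac{1}{5} \cdot 1 \cdot 31 = 0 \cdot 1 \cdot 31 = 0 \cdot 31 = 0$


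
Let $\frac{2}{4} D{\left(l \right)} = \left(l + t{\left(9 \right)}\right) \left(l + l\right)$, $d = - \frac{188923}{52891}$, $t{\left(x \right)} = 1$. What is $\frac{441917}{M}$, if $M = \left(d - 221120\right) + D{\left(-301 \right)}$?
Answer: $\frac{23373432047}{7408782357} \approx 3.1548$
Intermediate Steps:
$d = - \frac{188923}{52891}$ ($d = \left(-188923\right) \frac{1}{52891} = - \frac{188923}{52891} \approx -3.5719$)
$D{\left(l \right)} = 4 l \left(1 + l\right)$ ($D{\left(l \right)} = 2 \left(l + 1\right) \left(l + l\right) = 2 \left(1 + l\right) 2 l = 2 \cdot 2 l \left(1 + l\right) = 4 l \left(1 + l\right)$)
$M = \frac{7408782357}{52891}$ ($M = \left(- \frac{188923}{52891} - 221120\right) + 4 \left(-301\right) \left(1 - 301\right) = - \frac{11695446843}{52891} + 4 \left(-301\right) \left(-300\right) = - \frac{11695446843}{52891} + 361200 = \frac{7408782357}{52891} \approx 1.4008 \cdot 10^{5}$)
$\frac{441917}{M} = \frac{441917}{\frac{7408782357}{52891}} = 441917 \cdot \frac{52891}{7408782357} = \frac{23373432047}{7408782357}$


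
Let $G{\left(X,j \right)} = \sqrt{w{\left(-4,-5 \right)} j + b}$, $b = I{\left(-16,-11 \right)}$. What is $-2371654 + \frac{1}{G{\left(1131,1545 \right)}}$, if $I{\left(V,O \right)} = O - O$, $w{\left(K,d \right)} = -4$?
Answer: $-2371654 - \frac{i \sqrt{1545}}{3090} \approx -2.3717 \cdot 10^{6} - 0.012721 i$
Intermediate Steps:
$I{\left(V,O \right)} = 0$
$b = 0$
$G{\left(X,j \right)} = 2 \sqrt{- j}$ ($G{\left(X,j \right)} = \sqrt{- 4 j + 0} = \sqrt{- 4 j} = 2 \sqrt{- j}$)
$-2371654 + \frac{1}{G{\left(1131,1545 \right)}} = -2371654 + \frac{1}{2 \sqrt{\left(-1\right) 1545}} = -2371654 + \frac{1}{2 \sqrt{-1545}} = -2371654 + \frac{1}{2 i \sqrt{1545}} = -2371654 - \frac{i \sqrt{1545}}{3090}$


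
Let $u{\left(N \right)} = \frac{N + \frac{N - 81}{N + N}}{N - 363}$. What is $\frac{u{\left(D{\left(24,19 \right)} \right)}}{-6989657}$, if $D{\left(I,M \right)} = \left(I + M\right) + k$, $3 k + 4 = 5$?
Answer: $\frac{33461}{1742801076380} \approx 1.92 \cdot 10^{-8}$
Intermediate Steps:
$k = \frac{1}{3}$ ($k = - \frac{4}{3} + \frac{1}{3} \cdot 5 = - \frac{4}{3} + \frac{5}{3} = \frac{1}{3} \approx 0.33333$)
$D{\left(I,M \right)} = \frac{1}{3} + I + M$ ($D{\left(I,M \right)} = \left(I + M\right) + \frac{1}{3} = \frac{1}{3} + I + M$)
$u{\left(N \right)} = \frac{N + \frac{-81 + N}{2 N}}{-363 + N}$
$\frac{u{\left(D{\left(24,19 \right)} \right)}}{-6989657} = \frac{\frac{1}{2} \frac{1}{\frac{1}{3} + 24 + 19} \frac{1}{-363 + \left(\frac{1}{3} + 24 + 19\right)} \left(-81 + \left(\frac{1}{3} + 24 + 19\right) + 2 \left(\frac{1}{3} + 24 + 19\right)^{2}\right)}{-6989657} = \frac{-81 + \frac{130}{3} + 2 \left(\frac{130}{3}\right)^{2}}{2 \cdot \frac{130}{3} \left(-363 + \frac{130}{3}\right)} \left(- \frac{1}{6989657}\right) = \frac{1}{2} \cdot \frac{3}{130} \frac{1}{- \frac{959}{3}} \left(-81 + \frac{130}{3} + 2 \cdot \frac{16900}{9}\right) \left(- \frac{1}{6989657}\right) = \frac{1}{2} \cdot \frac{3}{130} \left(- \frac{3}{959}\right) \left(-81 + \frac{130}{3} + \frac{33800}{9}\right) \left(- \frac{1}{6989657}\right) = \frac{1}{2} \cdot \frac{3}{130} \left(- \frac{3}{959}\right) \frac{33461}{9} \left(- \frac{1}{6989657}\right) = \left(- \frac{33461}{249340}\right) \left(- \frac{1}{6989657}\right) = \frac{33461}{1742801076380}$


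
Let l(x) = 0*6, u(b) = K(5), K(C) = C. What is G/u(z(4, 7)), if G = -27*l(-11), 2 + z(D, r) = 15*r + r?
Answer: 0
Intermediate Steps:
z(D, r) = -2 + 16*r (z(D, r) = -2 + (15*r + r) = -2 + 16*r)
u(b) = 5
l(x) = 0
G = 0 (G = -27*0 = 0)
G/u(z(4, 7)) = 0/5 = 0*(1/5) = 0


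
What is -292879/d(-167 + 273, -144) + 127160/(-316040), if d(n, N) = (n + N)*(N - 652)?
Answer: -2410195371/238989448 ≈ -10.085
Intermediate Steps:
d(n, N) = (-652 + N)*(N + n) (d(n, N) = (N + n)*(-652 + N) = (-652 + N)*(N + n))
-292879/d(-167 + 273, -144) + 127160/(-316040) = -292879/((-144)² - 652*(-144) - 652*(-167 + 273) - 144*(-167 + 273)) + 127160/(-316040) = -292879/(20736 + 93888 - 652*106 - 144*106) + 127160*(-1/316040) = -292879/(20736 + 93888 - 69112 - 15264) - 3179/7901 = -292879/30248 - 3179/7901 = -2410195371/238989448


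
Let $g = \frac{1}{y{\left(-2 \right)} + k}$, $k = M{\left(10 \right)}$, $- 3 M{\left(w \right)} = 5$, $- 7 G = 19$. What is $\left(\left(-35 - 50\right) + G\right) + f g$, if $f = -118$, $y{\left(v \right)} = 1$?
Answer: $\frac{625}{7} \approx 89.286$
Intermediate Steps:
$G = - \frac{19}{7}$ ($G = \left(- \frac{1}{7}\right) 19 = - \frac{19}{7} \approx -2.7143$)
$M{\left(w \right)} = - \frac{5}{3}$ ($M{\left(w \right)} = \left(- \frac{1}{3}\right) 5 = - \frac{5}{3}$)
$k = - \frac{5}{3} \approx -1.6667$
$g = - \frac{3}{2}$ ($g = \frac{1}{1 - \frac{5}{3}} = \frac{1}{- \frac{2}{3}} = - \frac{3}{2} \approx -1.5$)
$\left(\left(-35 - 50\right) + G\right) + f g = \left(\left(-35 - 50\right) - \frac{19}{7}\right) - -177 = \left(-85 - \frac{19}{7}\right) + 177 = - \frac{614}{7} + 177 = \frac{625}{7}$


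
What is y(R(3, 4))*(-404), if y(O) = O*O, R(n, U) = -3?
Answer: -3636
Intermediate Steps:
y(O) = O**2
y(R(3, 4))*(-404) = (-3)**2*(-404) = 9*(-404) = -3636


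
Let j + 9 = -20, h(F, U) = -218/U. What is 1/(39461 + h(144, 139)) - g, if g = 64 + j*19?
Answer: 2671127446/5484861 ≈ 487.00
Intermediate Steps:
j = -29 (j = -9 - 20 = -29)
g = -487 (g = 64 - 29*19 = 64 - 551 = -487)
1/(39461 + h(144, 139)) - g = 1/(39461 - 218/139) - 1*(-487) = 1/(39461 - 218*1/139) + 487 = 1/(39461 - 218/139) + 487 = 1/(5484861/139) + 487 = 139/5484861 + 487 = 2671127446/5484861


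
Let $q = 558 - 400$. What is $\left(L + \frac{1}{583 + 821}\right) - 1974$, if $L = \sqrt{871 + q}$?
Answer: $- \frac{2771495}{1404} + 7 \sqrt{21} \approx -1941.9$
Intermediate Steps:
$q = 158$
$L = 7 \sqrt{21}$ ($L = \sqrt{871 + 158} = \sqrt{1029} = 7 \sqrt{21} \approx 32.078$)
$\left(L + \frac{1}{583 + 821}\right) - 1974 = \left(7 \sqrt{21} + \frac{1}{583 + 821}\right) - 1974 = \left(7 \sqrt{21} + \frac{1}{1404}\right) - 1974 = \left(\frac{1}{1404} + 7 \sqrt{21}\right) - 1974 = - \frac{2771495}{1404} + 7 \sqrt{21}$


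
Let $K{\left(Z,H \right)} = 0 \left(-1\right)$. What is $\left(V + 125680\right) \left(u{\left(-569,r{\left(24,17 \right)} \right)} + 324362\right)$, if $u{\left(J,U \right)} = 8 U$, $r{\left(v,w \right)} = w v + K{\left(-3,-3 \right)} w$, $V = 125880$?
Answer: $82417596560$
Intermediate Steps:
$K{\left(Z,H \right)} = 0$
$r{\left(v,w \right)} = v w$ ($r{\left(v,w \right)} = w v + 0 w = v w + 0 = v w$)
$\left(V + 125680\right) \left(u{\left(-569,r{\left(24,17 \right)} \right)} + 324362\right) = \left(125880 + 125680\right) \left(8 \cdot 24 \cdot 17 + 324362\right) = 251560 \left(8 \cdot 408 + 324362\right) = 251560 \left(3264 + 324362\right) = 251560 \cdot 327626 = 82417596560$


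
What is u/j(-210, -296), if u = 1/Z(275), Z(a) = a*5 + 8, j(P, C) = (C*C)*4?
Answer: 1/484691712 ≈ 2.0632e-9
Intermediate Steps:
j(P, C) = 4*C² (j(P, C) = C²*4 = 4*C²)
Z(a) = 8 + 5*a (Z(a) = 5*a + 8 = 8 + 5*a)
u = 1/1383 (u = 1/(8 + 5*275) = 1/(8 + 1375) = 1/1383 ≈ 0.00072307)
u/j(-210, -296) = 1/(1383*((4*(-296)²))) = 1/(1383*((4*87616))) = (1/1383)/350464 = (1/1383)*(1/350464) = 1/484691712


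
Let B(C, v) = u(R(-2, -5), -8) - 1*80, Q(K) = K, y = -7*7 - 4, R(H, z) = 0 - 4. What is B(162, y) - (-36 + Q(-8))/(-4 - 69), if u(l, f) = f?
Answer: -6468/73 ≈ -88.603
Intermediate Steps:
R(H, z) = -4
y = -53 (y = -49 - 4 = -53)
B(C, v) = -88 (B(C, v) = -8 - 1*80 = -8 - 80 = -88)
B(162, y) - (-36 + Q(-8))/(-4 - 69) = -88 - (-36 - 8)/(-4 - 69) = -88 - (-44)/(-73) = -88 - (-44)*(-1)/73 = -88 - 1*44/73 = -88 - 44/73 = -6468/73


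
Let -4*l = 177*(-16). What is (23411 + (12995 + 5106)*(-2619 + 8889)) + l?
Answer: 113517389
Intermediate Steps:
l = 708 (l = -177*(-16)/4 = -¼*(-2832) = 708)
(23411 + (12995 + 5106)*(-2619 + 8889)) + l = (23411 + (12995 + 5106)*(-2619 + 8889)) + 708 = (23411 + 18101*6270) + 708 = (23411 + 113493270) + 708 = 113516681 + 708 = 113517389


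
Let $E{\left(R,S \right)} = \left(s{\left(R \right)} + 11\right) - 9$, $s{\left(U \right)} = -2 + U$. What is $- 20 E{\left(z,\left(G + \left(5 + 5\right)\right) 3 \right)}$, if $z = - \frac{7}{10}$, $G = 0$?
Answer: $14$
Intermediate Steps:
$z = - \frac{7}{10}$ ($z = \left(-7\right) \frac{1}{10} = - \frac{7}{10} \approx -0.7$)
$E{\left(R,S \right)} = R$ ($E{\left(R,S \right)} = \left(\left(-2 + R\right) + 11\right) - 9 = \left(9 + R\right) - 9 = R$)
$- 20 E{\left(z,\left(G + \left(5 + 5\right)\right) 3 \right)} = \left(-20\right) \left(- \frac{7}{10}\right) = 14$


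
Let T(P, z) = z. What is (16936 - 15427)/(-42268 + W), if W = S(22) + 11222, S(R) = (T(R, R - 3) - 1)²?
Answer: -1509/30722 ≈ -0.049118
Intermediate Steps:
S(R) = (-4 + R)² (S(R) = ((R - 3) - 1)² = ((-3 + R) - 1)² = (-4 + R)²)
W = 11546 (W = (-4 + 22)² + 11222 = 18² + 11222 = 324 + 11222 = 11546)
(16936 - 15427)/(-42268 + W) = (16936 - 15427)/(-42268 + 11546) = 1509/(-30722) = 1509*(-1/30722) = -1509/30722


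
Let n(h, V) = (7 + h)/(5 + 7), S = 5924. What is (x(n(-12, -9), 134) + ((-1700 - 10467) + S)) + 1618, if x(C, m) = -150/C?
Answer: -4265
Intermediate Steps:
n(h, V) = 7/12 + h/12 (n(h, V) = (7 + h)/12 = (7 + h)*(1/12) = 7/12 + h/12)
(x(n(-12, -9), 134) + ((-1700 - 10467) + S)) + 1618 = (-150/(7/12 + (1/12)*(-12)) + ((-1700 - 10467) + 5924)) + 1618 = (-150/(7/12 - 1) + (-12167 + 5924)) + 1618 = (-150/(-5/12) - 6243) + 1618 = (-150*(-12/5) - 6243) + 1618 = (360 - 6243) + 1618 = -5883 + 1618 = -4265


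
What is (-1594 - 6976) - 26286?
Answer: -34856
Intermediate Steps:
(-1594 - 6976) - 26286 = -8570 - 26286 = -34856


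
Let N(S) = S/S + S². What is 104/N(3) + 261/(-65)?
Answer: 83/13 ≈ 6.3846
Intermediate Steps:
N(S) = 1 + S²
104/N(3) + 261/(-65) = 104/(1 + 3²) + 261/(-65) = 104/(1 + 9) + 261*(-1/65) = 104/10 - 261/65 = 104*(⅒) - 261/65 = 52/5 - 261/65 = 83/13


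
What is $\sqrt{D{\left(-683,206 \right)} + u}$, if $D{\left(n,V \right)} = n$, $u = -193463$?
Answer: $i \sqrt{194146} \approx 440.62 i$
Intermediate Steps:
$\sqrt{D{\left(-683,206 \right)} + u} = \sqrt{-683 - 193463} = \sqrt{-194146} = i \sqrt{194146}$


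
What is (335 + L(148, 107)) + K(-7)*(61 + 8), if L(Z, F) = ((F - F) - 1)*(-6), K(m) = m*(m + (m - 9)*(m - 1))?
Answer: -58102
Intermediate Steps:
K(m) = m*(m + (-1 + m)*(-9 + m)) (K(m) = m*(m + (-9 + m)*(-1 + m)) = m*(m + (-1 + m)*(-9 + m)))
L(Z, F) = 6 (L(Z, F) = (0 - 1)*(-6) = -1*(-6) = 6)
(335 + L(148, 107)) + K(-7)*(61 + 8) = (335 + 6) + (-7*(9 + (-7)² - 9*(-7)))*(61 + 8) = 341 - 7*(9 + 49 + 63)*69 = 341 - 7*121*69 = 341 - 847*69 = 341 - 58443 = -58102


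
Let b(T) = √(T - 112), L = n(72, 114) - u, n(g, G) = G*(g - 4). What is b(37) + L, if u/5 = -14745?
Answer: 81477 + 5*I*√3 ≈ 81477.0 + 8.6602*I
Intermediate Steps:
n(g, G) = G*(-4 + g)
u = -73725 (u = 5*(-14745) = -73725)
L = 81477 (L = 114*(-4 + 72) - 1*(-73725) = 114*68 + 73725 = 7752 + 73725 = 81477)
b(T) = √(-112 + T)
b(37) + L = √(-112 + 37) + 81477 = √(-75) + 81477 = 5*I*√3 + 81477 = 81477 + 5*I*√3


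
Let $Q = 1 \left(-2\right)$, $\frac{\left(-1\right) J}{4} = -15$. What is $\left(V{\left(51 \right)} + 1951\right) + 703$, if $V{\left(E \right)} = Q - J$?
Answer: $2592$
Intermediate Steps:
$J = 60$ ($J = \left(-4\right) \left(-15\right) = 60$)
$Q = -2$
$V{\left(E \right)} = -62$ ($V{\left(E \right)} = -2 - 60 = -62$)
$\left(V{\left(51 \right)} + 1951\right) + 703 = \left(-62 + 1951\right) + 703 = 1889 + 703 = 2592$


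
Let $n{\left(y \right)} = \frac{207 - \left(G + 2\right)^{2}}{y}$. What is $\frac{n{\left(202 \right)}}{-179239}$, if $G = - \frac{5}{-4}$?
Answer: $- \frac{3143}{579300448} \approx -5.4255 \cdot 10^{-6}$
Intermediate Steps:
$G = \frac{5}{4}$ ($G = \left(-5\right) \left(- \frac{1}{4}\right) = \frac{5}{4} \approx 1.25$)
$n{\left(y \right)} = \frac{3143}{16 y}$ ($n{\left(y \right)} = \frac{207 - \left(\frac{5}{4} + 2\right)^{2}}{y} = \frac{207 - \left(\frac{13}{4}\right)^{2}}{y} = \frac{207 - \frac{169}{16}}{y} = \frac{3143}{16 y}$)
$\frac{n{\left(202 \right)}}{-179239} = \frac{\frac{3143}{16} \cdot \frac{1}{202}}{-179239} = \frac{3143}{16} \cdot \frac{1}{202} \left(- \frac{1}{179239}\right) = \frac{3143}{3232} \left(- \frac{1}{179239}\right) = - \frac{3143}{579300448}$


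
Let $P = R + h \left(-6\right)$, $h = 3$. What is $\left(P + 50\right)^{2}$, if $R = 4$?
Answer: $1296$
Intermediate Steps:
$P = -14$ ($P = 4 + 3 \left(-6\right) = 4 - 18 = -14$)
$\left(P + 50\right)^{2} = \left(-14 + 50\right)^{2} = 36^{2} = 1296$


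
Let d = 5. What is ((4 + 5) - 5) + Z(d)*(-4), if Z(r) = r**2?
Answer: -96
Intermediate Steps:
((4 + 5) - 5) + Z(d)*(-4) = ((4 + 5) - 5) + 5**2*(-4) = (9 - 5) + 25*(-4) = 4 - 100 = -96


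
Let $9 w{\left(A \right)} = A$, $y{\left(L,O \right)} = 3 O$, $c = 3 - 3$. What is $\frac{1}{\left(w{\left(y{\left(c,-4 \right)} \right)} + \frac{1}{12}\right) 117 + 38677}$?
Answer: $\frac{4}{154123} \approx 2.5953 \cdot 10^{-5}$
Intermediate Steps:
$c = 0$ ($c = 3 - 3 = 0$)
$w{\left(A \right)} = \frac{A}{9}$
$\frac{1}{\left(w{\left(y{\left(c,-4 \right)} \right)} + \frac{1}{12}\right) 117 + 38677} = \frac{1}{\left(\frac{3 \left(-4\right)}{9} + \frac{1}{12}\right) 117 + 38677} = \frac{1}{\left(\frac{1}{9} \left(-12\right) + \frac{1}{12}\right) 117 + 38677} = \frac{1}{\left(- \frac{4}{3} + \frac{1}{12}\right) 117 + 38677} = \frac{1}{\left(- \frac{5}{4}\right) 117 + 38677} = \frac{1}{- \frac{585}{4} + 38677} = \frac{1}{\frac{154123}{4}} = \frac{4}{154123}$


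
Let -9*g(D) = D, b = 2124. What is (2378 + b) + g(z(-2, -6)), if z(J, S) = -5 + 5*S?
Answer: 40553/9 ≈ 4505.9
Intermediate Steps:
g(D) = -D/9
(2378 + b) + g(z(-2, -6)) = (2378 + 2124) - (-5 + 5*(-6))/9 = 4502 - (-5 - 30)/9 = 4502 - 1/9*(-35) = 4502 + 35/9 = 40553/9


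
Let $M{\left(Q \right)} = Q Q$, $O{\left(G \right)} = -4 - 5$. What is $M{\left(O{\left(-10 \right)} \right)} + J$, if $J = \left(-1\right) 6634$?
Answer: $-6553$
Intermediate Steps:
$O{\left(G \right)} = -9$
$M{\left(Q \right)} = Q^{2}$
$J = -6634$
$M{\left(O{\left(-10 \right)} \right)} + J = \left(-9\right)^{2} - 6634 = 81 - 6634 = -6553$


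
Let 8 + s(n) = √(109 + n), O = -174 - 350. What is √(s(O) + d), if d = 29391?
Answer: √(29383 + I*√415) ≈ 171.41 + 0.0594*I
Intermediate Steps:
O = -524
s(n) = -8 + √(109 + n)
√(s(O) + d) = √((-8 + √(109 - 524)) + 29391) = √((-8 + √(-415)) + 29391) = √((-8 + I*√415) + 29391) = √(29383 + I*√415)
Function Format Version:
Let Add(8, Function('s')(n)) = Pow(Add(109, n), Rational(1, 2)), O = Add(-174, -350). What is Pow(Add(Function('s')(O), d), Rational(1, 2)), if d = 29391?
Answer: Pow(Add(29383, Mul(I, Pow(415, Rational(1, 2)))), Rational(1, 2)) ≈ Add(171.41, Mul(0.0594, I))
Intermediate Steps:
O = -524
Function('s')(n) = Add(-8, Pow(Add(109, n), Rational(1, 2)))
Pow(Add(Function('s')(O), d), Rational(1, 2)) = Pow(Add(Add(-8, Pow(Add(109, -524), Rational(1, 2))), 29391), Rational(1, 2)) = Pow(Add(Add(-8, Pow(-415, Rational(1, 2))), 29391), Rational(1, 2)) = Pow(Add(Add(-8, Mul(I, Pow(415, Rational(1, 2)))), 29391), Rational(1, 2)) = Pow(Add(29383, Mul(I, Pow(415, Rational(1, 2)))), Rational(1, 2))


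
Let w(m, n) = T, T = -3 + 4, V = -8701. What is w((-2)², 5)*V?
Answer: -8701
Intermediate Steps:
T = 1
w(m, n) = 1
w((-2)², 5)*V = 1*(-8701) = -8701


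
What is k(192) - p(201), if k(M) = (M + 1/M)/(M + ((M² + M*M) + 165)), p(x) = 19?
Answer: -54045043/2844864 ≈ -18.997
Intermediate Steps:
k(M) = (M + 1/M)/(165 + M + 2*M²) (k(M) = (M + 1/M)/(M + ((M² + M²) + 165)) = (M + 1/M)/(M + (2*M² + 165)) = (M + 1/M)/(M + (165 + 2*M²)) = (M + 1/M)/(165 + M + 2*M²))
k(192) - p(201) = (1 + 192²)/(192*(165 + 192 + 2*192²)) - 1*19 = (1 + 36864)/(192*(165 + 192 + 2*36864)) - 19 = (1/192)*36865/(165 + 192 + 73728) - 19 = (1/192)*36865/74085 - 19 = (1/192)*(1/74085)*36865 - 19 = 7373/2844864 - 19 = -54045043/2844864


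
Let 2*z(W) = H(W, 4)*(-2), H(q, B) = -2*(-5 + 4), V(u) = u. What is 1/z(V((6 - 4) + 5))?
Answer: -½ ≈ -0.50000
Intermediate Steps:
H(q, B) = 2 (H(q, B) = -2*(-1) = 2)
z(W) = -2 (z(W) = (2*(-2))/2 = (½)*(-4) = -2)
1/z(V((6 - 4) + 5)) = 1/(-2) = -½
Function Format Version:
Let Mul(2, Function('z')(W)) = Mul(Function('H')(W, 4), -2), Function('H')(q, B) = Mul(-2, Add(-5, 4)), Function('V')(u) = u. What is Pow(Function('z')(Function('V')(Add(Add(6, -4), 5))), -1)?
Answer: Rational(-1, 2) ≈ -0.50000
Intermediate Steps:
Function('H')(q, B) = 2 (Function('H')(q, B) = Mul(-2, -1) = 2)
Function('z')(W) = -2 (Function('z')(W) = Mul(Rational(1, 2), Mul(2, -2)) = Mul(Rational(1, 2), -4) = -2)
Pow(Function('z')(Function('V')(Add(Add(6, -4), 5))), -1) = Pow(-2, -1) = Rational(-1, 2)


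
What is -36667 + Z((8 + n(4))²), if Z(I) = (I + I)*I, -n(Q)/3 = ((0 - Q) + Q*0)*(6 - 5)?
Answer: 283333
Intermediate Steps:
n(Q) = 3*Q (n(Q) = -3*((0 - Q) + Q*0)*(6 - 5) = -3*(-Q + 0) = -3*(-Q) = -(-3)*Q = 3*Q)
Z(I) = 2*I² (Z(I) = (2*I)*I = 2*I²)
-36667 + Z((8 + n(4))²) = -36667 + 2*((8 + 3*4)²)² = -36667 + 2*((8 + 12)²)² = -36667 + 2*(20²)² = -36667 + 2*400² = -36667 + 2*160000 = -36667 + 320000 = 283333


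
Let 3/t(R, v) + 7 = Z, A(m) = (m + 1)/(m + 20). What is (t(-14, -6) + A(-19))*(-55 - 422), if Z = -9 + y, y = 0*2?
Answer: 138807/16 ≈ 8675.4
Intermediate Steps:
y = 0
A(m) = (1 + m)/(20 + m)
Z = -9 (Z = -9 + 0 = -9)
t(R, v) = -3/16 (t(R, v) = 3/(-7 - 9) = 3/(-16) = 3*(-1/16) = -3/16)
(t(-14, -6) + A(-19))*(-55 - 422) = (-3/16 + (1 - 19)/(20 - 19))*(-55 - 422) = (-3/16 - 18/1)*(-477) = (-3/16 + 1*(-18))*(-477) = (-3/16 - 18)*(-477) = -291/16*(-477) = 138807/16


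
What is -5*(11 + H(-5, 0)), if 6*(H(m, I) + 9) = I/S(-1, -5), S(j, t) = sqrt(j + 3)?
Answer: -10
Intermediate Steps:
S(j, t) = sqrt(3 + j)
H(m, I) = -9 + I*sqrt(2)/12 (H(m, I) = -9 + (I/(sqrt(3 - 1)))/6 = -9 + (I/(sqrt(2)))/6 = -9 + (I*(sqrt(2)/2))/6 = -9 + (I*sqrt(2)/2)/6 = -9 + I*sqrt(2)/12)
-5*(11 + H(-5, 0)) = -5*(11 + (-9 + (1/12)*0*sqrt(2))) = -5*(11 + (-9 + 0)) = -5*(11 - 9) = -5*2 = -10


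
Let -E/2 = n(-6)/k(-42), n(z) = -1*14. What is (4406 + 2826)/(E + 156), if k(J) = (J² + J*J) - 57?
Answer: 392223/8461 ≈ 46.357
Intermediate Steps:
k(J) = -57 + 2*J² (k(J) = (J² + J²) - 57 = 2*J² - 57 = -57 + 2*J²)
n(z) = -14
E = 28/3471 (E = -(-28)/(-57 + 2*(-42)²) = -(-28)/(-57 + 2*1764) = -(-28)/(-57 + 3528) = -(-28)/3471 = -2*(-14/3471) = 28/3471 ≈ 0.0080668)
(4406 + 2826)/(E + 156) = (4406 + 2826)/(28/3471 + 156) = 7232/(541504/3471) = 7232*(3471/541504) = 392223/8461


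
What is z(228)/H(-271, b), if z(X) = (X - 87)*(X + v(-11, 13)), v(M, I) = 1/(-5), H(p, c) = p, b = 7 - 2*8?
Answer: -160599/1355 ≈ -118.52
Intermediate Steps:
b = -9 (b = 7 - 16 = -9)
v(M, I) = -⅕
z(X) = (-87 + X)*(-⅕ + X) (z(X) = (X - 87)*(X - ⅕) = (-87 + X)*(-⅕ + X))
z(228)/H(-271, b) = (87/5 + 228² - 436/5*228)/(-271) = (87/5 + 51984 - 99408/5)*(-1/271) = (160599/5)*(-1/271) = -160599/1355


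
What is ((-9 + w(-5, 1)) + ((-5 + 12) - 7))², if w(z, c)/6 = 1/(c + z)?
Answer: 441/4 ≈ 110.25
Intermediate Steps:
w(z, c) = 6/(c + z)
((-9 + w(-5, 1)) + ((-5 + 12) - 7))² = ((-9 + 6/(1 - 5)) + ((-5 + 12) - 7))² = ((-9 + 6/(-4)) + (7 - 7))² = ((-9 + 6*(-¼)) + 0)² = ((-9 - 3/2) + 0)² = (-21/2 + 0)² = (-21/2)² = 441/4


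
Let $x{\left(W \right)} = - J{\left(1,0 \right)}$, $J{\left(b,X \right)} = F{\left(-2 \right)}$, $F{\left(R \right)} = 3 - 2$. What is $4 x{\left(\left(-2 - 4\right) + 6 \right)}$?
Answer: $-4$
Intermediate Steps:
$F{\left(R \right)} = 1$ ($F{\left(R \right)} = 3 - 2 = 1$)
$J{\left(b,X \right)} = 1$
$x{\left(W \right)} = -1$ ($x{\left(W \right)} = \left(-1\right) 1 = -1$)
$4 x{\left(\left(-2 - 4\right) + 6 \right)} = 4 \left(-1\right) = -4$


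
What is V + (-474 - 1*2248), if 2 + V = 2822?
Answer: 98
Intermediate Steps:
V = 2820 (V = -2 + 2822 = 2820)
V + (-474 - 1*2248) = 2820 + (-474 - 1*2248) = 2820 + (-474 - 2248) = 2820 - 2722 = 98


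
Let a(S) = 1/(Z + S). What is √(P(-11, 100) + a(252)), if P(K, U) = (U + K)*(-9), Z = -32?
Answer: I*√9692045/110 ≈ 28.302*I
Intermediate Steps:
P(K, U) = -9*K - 9*U (P(K, U) = (K + U)*(-9) = -9*K - 9*U)
a(S) = 1/(-32 + S)
√(P(-11, 100) + a(252)) = √((-9*(-11) - 9*100) + 1/(-32 + 252)) = √((99 - 900) + 1/220) = √(-801 + 1/220) = √(-176219/220) = I*√9692045/110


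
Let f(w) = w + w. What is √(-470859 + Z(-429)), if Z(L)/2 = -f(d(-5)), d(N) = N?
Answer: I*√470839 ≈ 686.18*I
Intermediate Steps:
f(w) = 2*w
Z(L) = 20 (Z(L) = 2*(-2*(-5)) = 2*(-1*(-10)) = 2*10 = 20)
√(-470859 + Z(-429)) = √(-470859 + 20) = √(-470839) = I*√470839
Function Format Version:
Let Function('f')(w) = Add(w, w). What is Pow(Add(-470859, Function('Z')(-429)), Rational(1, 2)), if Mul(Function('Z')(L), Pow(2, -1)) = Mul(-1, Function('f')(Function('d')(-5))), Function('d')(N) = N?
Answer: Mul(I, Pow(470839, Rational(1, 2))) ≈ Mul(686.18, I)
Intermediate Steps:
Function('f')(w) = Mul(2, w)
Function('Z')(L) = 20 (Function('Z')(L) = Mul(2, Mul(-1, Mul(2, -5))) = Mul(2, Mul(-1, -10)) = Mul(2, 10) = 20)
Pow(Add(-470859, Function('Z')(-429)), Rational(1, 2)) = Pow(Add(-470859, 20), Rational(1, 2)) = Pow(-470839, Rational(1, 2)) = Mul(I, Pow(470839, Rational(1, 2)))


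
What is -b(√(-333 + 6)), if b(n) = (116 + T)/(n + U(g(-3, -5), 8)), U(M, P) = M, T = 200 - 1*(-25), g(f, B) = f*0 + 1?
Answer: 341*I/(√327 - I) ≈ -1.0396 + 18.8*I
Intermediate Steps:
g(f, B) = 1 (g(f, B) = 0 + 1 = 1)
T = 225 (T = 200 + 25 = 225)
b(n) = 341/(1 + n) (b(n) = (116 + 225)/(n + 1) = 341/(1 + n))
-b(√(-333 + 6)) = -341/(1 + √(-333 + 6)) = -341/(1 + √(-327)) = -341/(1 + I*√327)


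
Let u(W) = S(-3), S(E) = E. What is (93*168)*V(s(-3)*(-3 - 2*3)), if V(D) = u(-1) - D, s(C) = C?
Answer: -468720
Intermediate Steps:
u(W) = -3
V(D) = -3 - D
(93*168)*V(s(-3)*(-3 - 2*3)) = (93*168)*(-3 - (-3)*(-3 - 2*3)) = 15624*(-3 - (-3)*(-3 - 6)) = 15624*(-3 - (-3)*(-9)) = 15624*(-3 - 1*27) = 15624*(-3 - 27) = 15624*(-30) = -468720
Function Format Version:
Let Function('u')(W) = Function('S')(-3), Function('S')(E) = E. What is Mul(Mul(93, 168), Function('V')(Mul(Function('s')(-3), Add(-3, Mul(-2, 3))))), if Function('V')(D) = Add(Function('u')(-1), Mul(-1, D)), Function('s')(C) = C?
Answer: -468720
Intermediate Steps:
Function('u')(W) = -3
Function('V')(D) = Add(-3, Mul(-1, D))
Mul(Mul(93, 168), Function('V')(Mul(Function('s')(-3), Add(-3, Mul(-2, 3))))) = Mul(Mul(93, 168), Add(-3, Mul(-1, Mul(-3, Add(-3, Mul(-2, 3)))))) = Mul(15624, Add(-3, Mul(-1, Mul(-3, Add(-3, -6))))) = Mul(15624, Add(-3, Mul(-1, Mul(-3, -9)))) = Mul(15624, Add(-3, Mul(-1, 27))) = Mul(15624, Add(-3, -27)) = Mul(15624, -30) = -468720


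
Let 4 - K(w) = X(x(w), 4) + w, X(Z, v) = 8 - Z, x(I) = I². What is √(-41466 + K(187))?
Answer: 4*I*√418 ≈ 81.78*I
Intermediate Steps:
K(w) = -4 + w² - w (K(w) = 4 - ((8 - w²) + w) = 4 - (8 + w - w²) = 4 + (-8 + w² - w) = -4 + w² - w)
√(-41466 + K(187)) = √(-41466 + (-4 + 187² - 1*187)) = √(-41466 + (-4 + 34969 - 187)) = √(-41466 + 34778) = √(-6688) = 4*I*√418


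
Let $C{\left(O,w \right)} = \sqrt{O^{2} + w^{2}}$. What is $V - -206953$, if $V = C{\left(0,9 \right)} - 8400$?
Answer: $198562$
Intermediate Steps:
$V = -8391$ ($V = \sqrt{0^{2} + 9^{2}} - 8400 = \sqrt{0 + 81} - 8400 = \sqrt{81} - 8400 = 9 - 8400 = -8391$)
$V - -206953 = -8391 - -206953 = -8391 + 206953 = 198562$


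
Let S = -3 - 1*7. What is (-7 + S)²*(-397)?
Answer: -114733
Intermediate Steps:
S = -10 (S = -3 - 7 = -10)
(-7 + S)²*(-397) = (-7 - 10)²*(-397) = (-17)²*(-397) = 289*(-397) = -114733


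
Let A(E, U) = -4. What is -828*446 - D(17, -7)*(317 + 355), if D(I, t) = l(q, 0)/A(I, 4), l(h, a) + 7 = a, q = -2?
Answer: -370464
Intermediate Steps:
l(h, a) = -7 + a
D(I, t) = 7/4 (D(I, t) = (-7 + 0)/(-4) = -7*(-¼) = 7/4)
-828*446 - D(17, -7)*(317 + 355) = -828*446 - 7*(317 + 355)/4 = -369288 - 7*672/4 = -369288 - 1*1176 = -369288 - 1176 = -370464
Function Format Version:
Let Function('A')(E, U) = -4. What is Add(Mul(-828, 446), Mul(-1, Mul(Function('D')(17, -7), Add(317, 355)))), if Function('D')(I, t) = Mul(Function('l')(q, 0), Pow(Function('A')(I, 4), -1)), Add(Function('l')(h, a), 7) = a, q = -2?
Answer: -370464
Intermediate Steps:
Function('l')(h, a) = Add(-7, a)
Function('D')(I, t) = Rational(7, 4) (Function('D')(I, t) = Mul(Add(-7, 0), Pow(-4, -1)) = Mul(-7, Rational(-1, 4)) = Rational(7, 4))
Add(Mul(-828, 446), Mul(-1, Mul(Function('D')(17, -7), Add(317, 355)))) = Add(Mul(-828, 446), Mul(-1, Mul(Rational(7, 4), Add(317, 355)))) = Add(-369288, Mul(-1, Mul(Rational(7, 4), 672))) = Add(-369288, Mul(-1, 1176)) = Add(-369288, -1176) = -370464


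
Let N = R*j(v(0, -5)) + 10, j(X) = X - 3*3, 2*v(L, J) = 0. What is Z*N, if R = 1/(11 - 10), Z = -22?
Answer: -22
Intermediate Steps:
v(L, J) = 0 (v(L, J) = (1/2)*0 = 0)
j(X) = -9 + X (j(X) = X - 9 = -9 + X)
R = 1 (R = 1/1 = 1)
N = 1 (N = 1*(-9 + 0) + 10 = 1*(-9) + 10 = -9 + 10 = 1)
Z*N = -22*1 = -22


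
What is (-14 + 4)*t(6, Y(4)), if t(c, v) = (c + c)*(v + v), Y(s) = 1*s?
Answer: -960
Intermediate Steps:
Y(s) = s
t(c, v) = 4*c*v (t(c, v) = (2*c)*(2*v) = 4*c*v)
(-14 + 4)*t(6, Y(4)) = (-14 + 4)*(4*6*4) = -10*96 = -960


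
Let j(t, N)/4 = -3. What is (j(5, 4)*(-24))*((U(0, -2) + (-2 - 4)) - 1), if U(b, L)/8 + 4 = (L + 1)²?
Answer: -8928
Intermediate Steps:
j(t, N) = -12 (j(t, N) = 4*(-3) = -12)
U(b, L) = -32 + 8*(1 + L)² (U(b, L) = -32 + 8*(L + 1)² = -32 + 8*(1 + L)²)
(j(5, 4)*(-24))*((U(0, -2) + (-2 - 4)) - 1) = (-12*(-24))*(((-32 + 8*(1 - 2)²) + (-2 - 4)) - 1) = 288*(((-32 + 8*(-1)²) - 6) - 1) = 288*(((-32 + 8*1) - 6) - 1) = 288*(((-32 + 8) - 6) - 1) = 288*((-24 - 6) - 1) = 288*(-30 - 1) = 288*(-31) = -8928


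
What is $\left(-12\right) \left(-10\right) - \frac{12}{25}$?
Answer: $\frac{2988}{25} \approx 119.52$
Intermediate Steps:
$\left(-12\right) \left(-10\right) - \frac{12}{25} = 120 - \frac{12}{25} = \frac{2988}{25}$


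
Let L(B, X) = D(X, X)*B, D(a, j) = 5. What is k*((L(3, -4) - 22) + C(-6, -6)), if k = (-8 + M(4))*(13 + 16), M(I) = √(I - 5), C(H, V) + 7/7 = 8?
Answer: 0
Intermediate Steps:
C(H, V) = 7 (C(H, V) = -1 + 8 = 7)
M(I) = √(-5 + I)
k = -232 + 29*I (k = (-8 + √(-5 + 4))*(13 + 16) = (-8 + √(-1))*29 = (-8 + I)*29 = -232 + 29*I ≈ -232.0 + 29.0*I)
L(B, X) = 5*B
k*((L(3, -4) - 22) + C(-6, -6)) = (-232 + 29*I)*((5*3 - 22) + 7) = (-232 + 29*I)*((15 - 22) + 7) = (-232 + 29*I)*(-7 + 7) = (-232 + 29*I)*0 = 0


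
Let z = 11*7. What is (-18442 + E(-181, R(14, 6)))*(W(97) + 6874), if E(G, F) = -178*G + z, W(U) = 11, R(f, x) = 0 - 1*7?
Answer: 95377905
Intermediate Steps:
R(f, x) = -7 (R(f, x) = 0 - 7 = -7)
z = 77
E(G, F) = 77 - 178*G (E(G, F) = -178*G + 77 = 77 - 178*G)
(-18442 + E(-181, R(14, 6)))*(W(97) + 6874) = (-18442 + (77 - 178*(-181)))*(11 + 6874) = (-18442 + (77 + 32218))*6885 = (-18442 + 32295)*6885 = 13853*6885 = 95377905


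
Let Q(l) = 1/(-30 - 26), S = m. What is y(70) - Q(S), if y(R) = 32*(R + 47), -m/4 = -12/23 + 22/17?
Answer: 209665/56 ≈ 3744.0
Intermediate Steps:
m = -1208/391 (m = -4*(-12/23 + 22/17) = -4*302/391 = -1208/391 ≈ -3.0895)
S = -1208/391 ≈ -3.0895
Q(l) = -1/56 (Q(l) = 1/(-56) = -1/56)
y(R) = 1504 + 32*R (y(R) = 32*(47 + R) = 1504 + 32*R)
y(70) - Q(S) = (1504 + 32*70) - 1*(-1/56) = (1504 + 2240) + 1/56 = 3744 + 1/56 = 209665/56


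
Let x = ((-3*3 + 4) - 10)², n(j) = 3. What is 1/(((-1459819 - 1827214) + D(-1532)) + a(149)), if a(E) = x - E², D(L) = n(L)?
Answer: -1/3309006 ≈ -3.0221e-7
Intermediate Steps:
D(L) = 3
x = 225 (x = ((-9 + 4) - 10)² = (-5 - 10)² = (-15)² = 225)
a(E) = 225 - E²
1/(((-1459819 - 1827214) + D(-1532)) + a(149)) = 1/(((-1459819 - 1827214) + 3) + (225 - 1*149²)) = 1/((-3287033 + 3) + (225 - 1*22201)) = 1/(-3287030 + (225 - 22201)) = 1/(-3287030 - 21976) = 1/(-3309006) = -1/3309006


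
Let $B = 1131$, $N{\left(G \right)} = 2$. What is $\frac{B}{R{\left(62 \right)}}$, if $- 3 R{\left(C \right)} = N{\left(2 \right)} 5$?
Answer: $- \frac{3393}{10} \approx -339.3$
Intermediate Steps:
$R{\left(C \right)} = - \frac{10}{3}$ ($R{\left(C \right)} = - \frac{2 \cdot 5}{3} = \left(- \frac{1}{3}\right) 10 = - \frac{10}{3}$)
$\frac{B}{R{\left(62 \right)}} = \frac{1131}{- \frac{10}{3}} = 1131 \left(- \frac{3}{10}\right) = - \frac{3393}{10}$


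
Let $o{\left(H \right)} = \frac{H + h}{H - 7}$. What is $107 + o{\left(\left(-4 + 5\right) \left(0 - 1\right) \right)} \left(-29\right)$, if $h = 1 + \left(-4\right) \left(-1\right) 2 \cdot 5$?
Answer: $252$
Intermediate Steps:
$h = 41$ ($h = 1 + 4 \cdot 2 \cdot 5 = 1 + 8 \cdot 5 = 1 + 40 = 41$)
$o{\left(H \right)} = \frac{41 + H}{-7 + H}$ ($o{\left(H \right)} = \frac{H + 41}{H - 7} = \frac{41 + H}{-7 + H}$)
$107 + o{\left(\left(-4 + 5\right) \left(0 - 1\right) \right)} \left(-29\right) = 107 + \frac{41 + \left(-4 + 5\right) \left(0 - 1\right)}{-7 + \left(-4 + 5\right) \left(0 - 1\right)} \left(-29\right) = 107 + \frac{41 + 1 \left(-1\right)}{-7 + 1 \left(-1\right)} \left(-29\right) = 107 + \frac{41 - 1}{-7 - 1} \left(-29\right) = 107 + \frac{1}{-8} \cdot 40 \left(-29\right) = 107 + \left(- \frac{1}{8}\right) 40 \left(-29\right) = 107 - -145 = 107 + 145 = 252$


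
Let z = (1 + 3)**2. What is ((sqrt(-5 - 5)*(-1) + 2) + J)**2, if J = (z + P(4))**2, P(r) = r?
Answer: (402 - I*sqrt(10))**2 ≈ 1.6159e+5 - 2542.0*I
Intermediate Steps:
z = 16 (z = 4**2 = 16)
J = 400 (J = (16 + 4)**2 = 20**2 = 400)
((sqrt(-5 - 5)*(-1) + 2) + J)**2 = ((sqrt(-5 - 5)*(-1) + 2) + 400)**2 = ((sqrt(-10)*(-1) + 2) + 400)**2 = (((I*sqrt(10))*(-1) + 2) + 400)**2 = ((-I*sqrt(10) + 2) + 400)**2 = ((2 - I*sqrt(10)) + 400)**2 = (402 - I*sqrt(10))**2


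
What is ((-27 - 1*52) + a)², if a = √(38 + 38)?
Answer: 6317 - 316*√19 ≈ 4939.6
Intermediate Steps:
a = 2*√19 (a = √76 = 2*√19 ≈ 8.7178)
((-27 - 1*52) + a)² = ((-27 - 1*52) + 2*√19)² = ((-27 - 52) + 2*√19)² = (-79 + 2*√19)²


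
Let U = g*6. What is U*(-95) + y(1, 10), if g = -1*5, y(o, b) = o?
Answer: 2851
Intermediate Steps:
g = -5
U = -30 (U = -5*6 = -30)
U*(-95) + y(1, 10) = -30*(-95) + 1 = 2850 + 1 = 2851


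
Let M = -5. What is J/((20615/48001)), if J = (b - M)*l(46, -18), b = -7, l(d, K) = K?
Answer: 1728036/20615 ≈ 83.824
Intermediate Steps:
J = 36 (J = (-7 - 1*(-5))*(-18) = (-7 + 5)*(-18) = -2*(-18) = 36)
J/((20615/48001)) = 36/((20615/48001)) = 36/((20615*(1/48001))) = 36/(20615/48001) = 36*(48001/20615) = 1728036/20615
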